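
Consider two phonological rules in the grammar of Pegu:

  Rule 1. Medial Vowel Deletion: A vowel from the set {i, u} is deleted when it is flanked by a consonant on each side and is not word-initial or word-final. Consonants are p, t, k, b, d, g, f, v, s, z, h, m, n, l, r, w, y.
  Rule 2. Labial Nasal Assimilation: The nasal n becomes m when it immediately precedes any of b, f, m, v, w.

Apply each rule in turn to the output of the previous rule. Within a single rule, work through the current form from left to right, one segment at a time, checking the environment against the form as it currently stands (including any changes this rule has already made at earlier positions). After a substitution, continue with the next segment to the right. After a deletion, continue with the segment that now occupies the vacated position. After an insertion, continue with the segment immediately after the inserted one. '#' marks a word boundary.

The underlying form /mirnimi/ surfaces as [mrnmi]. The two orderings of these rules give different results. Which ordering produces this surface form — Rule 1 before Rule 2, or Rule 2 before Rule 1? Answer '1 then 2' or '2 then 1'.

Order 1 then 2:
  1 Medial Vowel Deletion: [mirnimi] → [mrnmi]
  2 Labial Nasal Assimilation: [mrnmi] → [mrmmi]
  result: [mrmmi]
Order 2 then 1:
  2 Labial Nasal Assimilation: no change — [mirnimi]
  1 Medial Vowel Deletion: [mirnimi] → [mrnmi]
  result: [mrnmi]

2 then 1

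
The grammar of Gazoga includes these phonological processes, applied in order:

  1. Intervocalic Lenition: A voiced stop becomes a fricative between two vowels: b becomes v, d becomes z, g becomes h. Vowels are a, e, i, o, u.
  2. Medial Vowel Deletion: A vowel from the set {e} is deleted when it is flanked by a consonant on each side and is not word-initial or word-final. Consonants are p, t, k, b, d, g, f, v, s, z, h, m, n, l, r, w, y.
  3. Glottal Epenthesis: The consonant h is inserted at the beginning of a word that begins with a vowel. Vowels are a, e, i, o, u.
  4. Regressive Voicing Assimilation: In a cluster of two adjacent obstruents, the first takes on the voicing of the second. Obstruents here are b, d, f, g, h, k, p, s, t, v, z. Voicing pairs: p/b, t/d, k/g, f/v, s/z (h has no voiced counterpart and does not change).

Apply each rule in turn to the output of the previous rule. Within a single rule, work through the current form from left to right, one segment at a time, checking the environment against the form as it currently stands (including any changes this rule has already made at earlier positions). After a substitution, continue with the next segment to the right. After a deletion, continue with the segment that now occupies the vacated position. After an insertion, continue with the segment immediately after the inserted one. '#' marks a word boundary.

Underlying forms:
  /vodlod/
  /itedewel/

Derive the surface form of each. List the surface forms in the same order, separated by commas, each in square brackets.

/vodlod/:
  1 Intervocalic Lenition: no change — [vodlod]
  2 Medial Vowel Deletion: no change — [vodlod]
  3 Glottal Epenthesis: no change — [vodlod]
  4 Regressive Voicing Assimilation: no change — [vodlod]
/itedewel/:
  1 Intervocalic Lenition: [itedewel] → [itezewel]
  2 Medial Vowel Deletion: [itezewel] → [itzwl]
  3 Glottal Epenthesis: [itzwl] → [hitzwl]
  4 Regressive Voicing Assimilation: [hitzwl] → [hidzwl]

[vodlod], [hidzwl]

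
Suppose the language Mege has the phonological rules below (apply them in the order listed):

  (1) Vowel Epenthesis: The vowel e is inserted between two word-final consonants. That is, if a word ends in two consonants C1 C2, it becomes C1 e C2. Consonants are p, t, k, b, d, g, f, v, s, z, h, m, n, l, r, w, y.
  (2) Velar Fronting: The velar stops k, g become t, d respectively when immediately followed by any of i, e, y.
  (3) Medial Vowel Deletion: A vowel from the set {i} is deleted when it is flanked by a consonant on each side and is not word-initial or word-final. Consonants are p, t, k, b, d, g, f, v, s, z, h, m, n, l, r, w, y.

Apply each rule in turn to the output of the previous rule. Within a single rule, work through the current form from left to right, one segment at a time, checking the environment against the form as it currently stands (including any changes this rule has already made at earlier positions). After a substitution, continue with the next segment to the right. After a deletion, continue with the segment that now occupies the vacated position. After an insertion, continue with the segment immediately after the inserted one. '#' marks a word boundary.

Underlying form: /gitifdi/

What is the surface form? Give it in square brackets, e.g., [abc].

(1) Vowel Epenthesis: no change — [gitifdi]
(2) Velar Fronting: [gitifdi] → [ditifdi]
(3) Medial Vowel Deletion: [ditifdi] → [dtfdi]

[dtfdi]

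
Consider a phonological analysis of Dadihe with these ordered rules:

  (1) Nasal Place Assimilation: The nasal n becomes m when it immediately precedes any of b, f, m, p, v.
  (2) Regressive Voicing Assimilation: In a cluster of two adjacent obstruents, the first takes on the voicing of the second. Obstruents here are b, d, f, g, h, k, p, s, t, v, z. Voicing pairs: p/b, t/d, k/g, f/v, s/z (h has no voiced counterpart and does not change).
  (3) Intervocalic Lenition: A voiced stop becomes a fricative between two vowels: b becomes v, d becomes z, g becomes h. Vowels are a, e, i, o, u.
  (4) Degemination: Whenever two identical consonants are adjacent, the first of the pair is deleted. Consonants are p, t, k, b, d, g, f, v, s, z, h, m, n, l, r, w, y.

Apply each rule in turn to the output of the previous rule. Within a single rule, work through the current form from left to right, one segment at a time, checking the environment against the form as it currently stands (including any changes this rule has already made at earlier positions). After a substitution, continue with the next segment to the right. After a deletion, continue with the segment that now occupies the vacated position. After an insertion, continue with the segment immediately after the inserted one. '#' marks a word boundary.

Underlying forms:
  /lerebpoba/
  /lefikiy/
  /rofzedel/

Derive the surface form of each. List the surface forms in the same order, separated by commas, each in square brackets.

/lerebpoba/:
  (1) Nasal Place Assimilation: no change — [lerebpoba]
  (2) Regressive Voicing Assimilation: [lerebpoba] → [lereppoba]
  (3) Intervocalic Lenition: [lereppoba] → [lereppova]
  (4) Degemination: [lereppova] → [lerepova]
/lefikiy/:
  (1) Nasal Place Assimilation: no change — [lefikiy]
  (2) Regressive Voicing Assimilation: no change — [lefikiy]
  (3) Intervocalic Lenition: no change — [lefikiy]
  (4) Degemination: no change — [lefikiy]
/rofzedel/:
  (1) Nasal Place Assimilation: no change — [rofzedel]
  (2) Regressive Voicing Assimilation: [rofzedel] → [rovzedel]
  (3) Intervocalic Lenition: [rovzedel] → [rovzezel]
  (4) Degemination: no change — [rovzezel]

[lerepova], [lefikiy], [rovzezel]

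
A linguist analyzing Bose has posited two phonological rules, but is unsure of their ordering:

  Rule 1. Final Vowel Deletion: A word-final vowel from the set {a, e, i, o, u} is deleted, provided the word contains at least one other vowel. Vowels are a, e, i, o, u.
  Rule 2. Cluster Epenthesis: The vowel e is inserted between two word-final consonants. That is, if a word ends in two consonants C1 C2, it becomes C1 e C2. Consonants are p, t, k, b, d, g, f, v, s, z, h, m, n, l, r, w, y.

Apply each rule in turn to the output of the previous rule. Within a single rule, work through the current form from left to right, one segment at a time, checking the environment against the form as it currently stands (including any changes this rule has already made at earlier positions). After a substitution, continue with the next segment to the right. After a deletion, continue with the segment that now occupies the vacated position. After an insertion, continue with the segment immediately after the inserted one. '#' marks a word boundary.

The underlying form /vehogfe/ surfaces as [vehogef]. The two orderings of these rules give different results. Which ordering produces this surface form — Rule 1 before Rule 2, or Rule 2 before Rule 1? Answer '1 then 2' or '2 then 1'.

Order 1 then 2:
  1 Final Vowel Deletion: [vehogfe] → [vehogf]
  2 Cluster Epenthesis: [vehogf] → [vehogef]
  result: [vehogef]
Order 2 then 1:
  2 Cluster Epenthesis: no change — [vehogfe]
  1 Final Vowel Deletion: [vehogfe] → [vehogf]
  result: [vehogf]

1 then 2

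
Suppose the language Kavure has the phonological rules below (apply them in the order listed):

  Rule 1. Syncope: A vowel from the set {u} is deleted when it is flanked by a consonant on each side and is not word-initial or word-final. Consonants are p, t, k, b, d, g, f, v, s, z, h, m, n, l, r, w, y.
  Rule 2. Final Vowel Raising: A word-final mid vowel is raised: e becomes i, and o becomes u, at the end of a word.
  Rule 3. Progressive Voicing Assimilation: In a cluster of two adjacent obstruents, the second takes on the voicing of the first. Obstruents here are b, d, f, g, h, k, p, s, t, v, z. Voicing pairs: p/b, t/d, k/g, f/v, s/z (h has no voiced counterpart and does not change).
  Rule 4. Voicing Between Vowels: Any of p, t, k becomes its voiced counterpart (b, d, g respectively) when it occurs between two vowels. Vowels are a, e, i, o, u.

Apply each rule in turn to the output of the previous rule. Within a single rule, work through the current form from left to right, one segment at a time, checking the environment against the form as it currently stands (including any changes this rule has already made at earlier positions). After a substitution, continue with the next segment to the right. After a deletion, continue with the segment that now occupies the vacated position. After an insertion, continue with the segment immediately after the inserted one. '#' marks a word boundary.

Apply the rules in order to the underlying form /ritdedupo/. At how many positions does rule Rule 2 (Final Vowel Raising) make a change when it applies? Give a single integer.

Rule 1 Syncope: [ritdedupo] → [ritdedpo]
Rule 2 Final Vowel Raising: [ritdedpo] → [ritdedpu]
Rule 3 Progressive Voicing Assimilation: [ritdedpu] → [rittedbu]
Rule 4 Voicing Between Vowels: no change — [rittedbu]
Rule Rule 2 changed 1 position(s).

1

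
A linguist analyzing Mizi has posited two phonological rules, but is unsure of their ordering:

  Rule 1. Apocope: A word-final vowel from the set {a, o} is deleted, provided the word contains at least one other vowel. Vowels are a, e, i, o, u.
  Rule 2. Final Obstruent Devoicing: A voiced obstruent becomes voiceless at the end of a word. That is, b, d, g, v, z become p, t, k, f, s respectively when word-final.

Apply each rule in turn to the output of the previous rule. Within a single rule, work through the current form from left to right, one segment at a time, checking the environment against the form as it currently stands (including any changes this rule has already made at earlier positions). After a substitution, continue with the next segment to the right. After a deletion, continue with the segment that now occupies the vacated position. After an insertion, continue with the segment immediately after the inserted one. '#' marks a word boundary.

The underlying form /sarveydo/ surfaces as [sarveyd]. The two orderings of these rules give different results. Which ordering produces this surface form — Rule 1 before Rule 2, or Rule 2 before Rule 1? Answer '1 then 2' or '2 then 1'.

2 then 1

Order 1 then 2:
  1 Apocope: [sarveydo] → [sarveyd]
  2 Final Obstruent Devoicing: [sarveyd] → [sarveyt]
  result: [sarveyt]
Order 2 then 1:
  2 Final Obstruent Devoicing: no change — [sarveydo]
  1 Apocope: [sarveydo] → [sarveyd]
  result: [sarveyd]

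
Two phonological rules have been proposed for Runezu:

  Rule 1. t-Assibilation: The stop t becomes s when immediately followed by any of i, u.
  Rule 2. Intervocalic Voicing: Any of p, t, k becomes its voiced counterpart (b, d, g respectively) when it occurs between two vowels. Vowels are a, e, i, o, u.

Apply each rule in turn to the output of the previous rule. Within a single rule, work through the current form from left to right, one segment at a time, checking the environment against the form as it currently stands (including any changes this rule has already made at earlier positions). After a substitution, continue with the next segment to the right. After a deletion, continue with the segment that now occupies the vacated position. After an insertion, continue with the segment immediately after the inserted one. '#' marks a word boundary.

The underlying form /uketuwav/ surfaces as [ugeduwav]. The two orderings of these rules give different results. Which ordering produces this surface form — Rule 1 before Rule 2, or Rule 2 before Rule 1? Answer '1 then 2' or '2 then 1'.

2 then 1

Order 1 then 2:
  1 t-Assibilation: [uketuwav] → [ukesuwav]
  2 Intervocalic Voicing: [ukesuwav] → [ugesuwav]
  result: [ugesuwav]
Order 2 then 1:
  2 Intervocalic Voicing: [uketuwav] → [ugeduwav]
  1 t-Assibilation: no change — [ugeduwav]
  result: [ugeduwav]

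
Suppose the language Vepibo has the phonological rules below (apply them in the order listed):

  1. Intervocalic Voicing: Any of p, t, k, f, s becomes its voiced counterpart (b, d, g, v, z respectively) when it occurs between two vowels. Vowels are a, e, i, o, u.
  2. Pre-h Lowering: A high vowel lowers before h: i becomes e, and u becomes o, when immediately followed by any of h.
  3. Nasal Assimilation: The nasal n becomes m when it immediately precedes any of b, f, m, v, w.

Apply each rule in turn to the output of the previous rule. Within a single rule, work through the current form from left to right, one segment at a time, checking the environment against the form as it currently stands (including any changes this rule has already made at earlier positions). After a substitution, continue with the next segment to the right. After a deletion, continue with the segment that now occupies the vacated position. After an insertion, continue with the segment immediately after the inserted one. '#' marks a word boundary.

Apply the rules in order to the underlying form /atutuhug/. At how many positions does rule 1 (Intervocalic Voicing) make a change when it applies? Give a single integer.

2

1 Intervocalic Voicing: [atutuhug] → [aduduhug]
2 Pre-h Lowering: [aduduhug] → [adudohug]
3 Nasal Assimilation: no change — [adudohug]
Rule 1 changed 2 position(s).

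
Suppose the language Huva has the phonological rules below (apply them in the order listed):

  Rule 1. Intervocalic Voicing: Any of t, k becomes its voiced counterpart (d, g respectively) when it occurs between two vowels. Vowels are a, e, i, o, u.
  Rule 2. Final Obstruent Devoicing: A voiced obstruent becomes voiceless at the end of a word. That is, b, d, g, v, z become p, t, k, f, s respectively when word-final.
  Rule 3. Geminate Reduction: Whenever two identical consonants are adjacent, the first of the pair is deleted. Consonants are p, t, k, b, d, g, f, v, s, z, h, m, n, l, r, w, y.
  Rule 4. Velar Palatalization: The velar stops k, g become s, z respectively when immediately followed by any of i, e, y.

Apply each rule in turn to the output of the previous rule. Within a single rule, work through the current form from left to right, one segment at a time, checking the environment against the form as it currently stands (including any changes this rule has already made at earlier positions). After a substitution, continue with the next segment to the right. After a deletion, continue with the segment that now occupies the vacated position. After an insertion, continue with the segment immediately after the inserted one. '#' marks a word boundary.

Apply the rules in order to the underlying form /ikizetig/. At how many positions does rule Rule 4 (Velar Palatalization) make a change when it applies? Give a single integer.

1

Rule 1 Intervocalic Voicing: [ikizetig] → [igizedig]
Rule 2 Final Obstruent Devoicing: [igizedig] → [igizedik]
Rule 3 Geminate Reduction: no change — [igizedik]
Rule 4 Velar Palatalization: [igizedik] → [izizedik]
Rule Rule 4 changed 1 position(s).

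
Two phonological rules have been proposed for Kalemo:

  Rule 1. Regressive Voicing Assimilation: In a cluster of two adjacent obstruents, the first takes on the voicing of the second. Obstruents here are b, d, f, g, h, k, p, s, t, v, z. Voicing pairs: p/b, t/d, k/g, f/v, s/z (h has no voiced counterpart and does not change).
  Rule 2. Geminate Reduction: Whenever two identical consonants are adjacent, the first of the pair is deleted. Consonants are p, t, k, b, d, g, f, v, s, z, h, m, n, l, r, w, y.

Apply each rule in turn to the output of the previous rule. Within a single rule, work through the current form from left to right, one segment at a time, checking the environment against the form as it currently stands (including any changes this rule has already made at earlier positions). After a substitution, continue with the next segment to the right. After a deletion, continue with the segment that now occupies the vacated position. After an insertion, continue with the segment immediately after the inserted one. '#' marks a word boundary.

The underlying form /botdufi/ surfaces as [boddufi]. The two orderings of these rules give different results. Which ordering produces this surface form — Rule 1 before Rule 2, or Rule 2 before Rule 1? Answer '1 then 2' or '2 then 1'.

2 then 1

Order 1 then 2:
  1 Regressive Voicing Assimilation: [botdufi] → [boddufi]
  2 Geminate Reduction: [boddufi] → [bodufi]
  result: [bodufi]
Order 2 then 1:
  2 Geminate Reduction: no change — [botdufi]
  1 Regressive Voicing Assimilation: [botdufi] → [boddufi]
  result: [boddufi]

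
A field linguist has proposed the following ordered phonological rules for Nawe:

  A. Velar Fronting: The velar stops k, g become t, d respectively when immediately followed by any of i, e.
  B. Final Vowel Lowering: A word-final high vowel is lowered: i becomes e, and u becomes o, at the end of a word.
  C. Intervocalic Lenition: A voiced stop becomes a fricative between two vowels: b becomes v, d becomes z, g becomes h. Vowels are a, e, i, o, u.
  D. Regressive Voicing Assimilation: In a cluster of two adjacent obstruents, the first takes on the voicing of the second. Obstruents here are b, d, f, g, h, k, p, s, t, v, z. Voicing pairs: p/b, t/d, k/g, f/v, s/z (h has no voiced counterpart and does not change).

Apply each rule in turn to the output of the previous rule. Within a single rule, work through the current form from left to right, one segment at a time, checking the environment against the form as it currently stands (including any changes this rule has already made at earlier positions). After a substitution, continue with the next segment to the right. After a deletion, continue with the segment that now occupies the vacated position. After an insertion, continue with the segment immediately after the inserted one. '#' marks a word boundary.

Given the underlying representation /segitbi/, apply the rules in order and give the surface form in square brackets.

[sezidbe]

A Velar Fronting: [segitbi] → [seditbi]
B Final Vowel Lowering: [seditbi] → [seditbe]
C Intervocalic Lenition: [seditbe] → [sezitbe]
D Regressive Voicing Assimilation: [sezitbe] → [sezidbe]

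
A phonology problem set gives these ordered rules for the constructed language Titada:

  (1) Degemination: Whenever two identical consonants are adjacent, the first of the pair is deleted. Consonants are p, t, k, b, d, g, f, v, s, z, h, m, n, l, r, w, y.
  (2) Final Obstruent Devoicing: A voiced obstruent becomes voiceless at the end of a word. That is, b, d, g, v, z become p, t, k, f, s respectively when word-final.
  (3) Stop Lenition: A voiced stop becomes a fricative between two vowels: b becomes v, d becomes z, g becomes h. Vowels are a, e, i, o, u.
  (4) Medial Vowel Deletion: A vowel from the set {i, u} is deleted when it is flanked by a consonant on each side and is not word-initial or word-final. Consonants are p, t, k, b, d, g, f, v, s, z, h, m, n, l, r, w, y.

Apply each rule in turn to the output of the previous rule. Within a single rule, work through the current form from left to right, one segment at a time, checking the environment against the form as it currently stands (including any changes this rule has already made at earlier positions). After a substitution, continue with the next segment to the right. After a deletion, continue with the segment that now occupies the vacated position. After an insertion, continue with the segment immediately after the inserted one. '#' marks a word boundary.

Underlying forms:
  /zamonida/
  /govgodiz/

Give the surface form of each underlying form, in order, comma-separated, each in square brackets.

/zamonida/:
  (1) Degemination: no change — [zamonida]
  (2) Final Obstruent Devoicing: no change — [zamonida]
  (3) Stop Lenition: [zamonida] → [zamoniza]
  (4) Medial Vowel Deletion: [zamoniza] → [zamonza]
/govgodiz/:
  (1) Degemination: no change — [govgodiz]
  (2) Final Obstruent Devoicing: [govgodiz] → [govgodis]
  (3) Stop Lenition: [govgodis] → [govgozis]
  (4) Medial Vowel Deletion: [govgozis] → [govgozs]

[zamonza], [govgozs]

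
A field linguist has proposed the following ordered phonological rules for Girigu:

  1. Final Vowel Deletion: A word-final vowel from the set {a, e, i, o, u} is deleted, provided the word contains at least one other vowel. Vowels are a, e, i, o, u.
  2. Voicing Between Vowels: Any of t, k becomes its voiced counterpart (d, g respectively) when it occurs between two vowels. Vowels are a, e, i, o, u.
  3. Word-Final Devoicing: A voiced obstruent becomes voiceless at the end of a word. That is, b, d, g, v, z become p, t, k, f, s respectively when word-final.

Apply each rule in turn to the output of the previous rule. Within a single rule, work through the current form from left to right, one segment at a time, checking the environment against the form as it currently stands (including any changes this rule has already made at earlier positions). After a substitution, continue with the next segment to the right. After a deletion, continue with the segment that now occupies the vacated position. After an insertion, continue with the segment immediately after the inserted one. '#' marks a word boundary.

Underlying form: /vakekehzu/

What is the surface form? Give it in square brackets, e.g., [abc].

1 Final Vowel Deletion: [vakekehzu] → [vakekehz]
2 Voicing Between Vowels: [vakekehz] → [vagegehz]
3 Word-Final Devoicing: [vagegehz] → [vagegehs]

[vagegehs]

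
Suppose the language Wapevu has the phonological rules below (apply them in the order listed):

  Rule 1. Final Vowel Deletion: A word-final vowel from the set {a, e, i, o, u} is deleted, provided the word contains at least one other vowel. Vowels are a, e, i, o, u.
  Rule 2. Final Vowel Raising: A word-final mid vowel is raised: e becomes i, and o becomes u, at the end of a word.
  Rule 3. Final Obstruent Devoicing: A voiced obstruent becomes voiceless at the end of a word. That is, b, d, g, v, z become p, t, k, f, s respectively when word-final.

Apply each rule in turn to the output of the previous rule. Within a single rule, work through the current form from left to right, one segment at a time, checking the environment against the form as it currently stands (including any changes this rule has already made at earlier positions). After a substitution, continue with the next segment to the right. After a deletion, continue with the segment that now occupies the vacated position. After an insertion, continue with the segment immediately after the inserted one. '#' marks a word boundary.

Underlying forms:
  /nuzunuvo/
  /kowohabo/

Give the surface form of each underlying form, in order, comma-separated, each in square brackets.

/nuzunuvo/:
  Rule 1 Final Vowel Deletion: [nuzunuvo] → [nuzunuv]
  Rule 2 Final Vowel Raising: no change — [nuzunuv]
  Rule 3 Final Obstruent Devoicing: [nuzunuv] → [nuzunuf]
/kowohabo/:
  Rule 1 Final Vowel Deletion: [kowohabo] → [kowohab]
  Rule 2 Final Vowel Raising: no change — [kowohab]
  Rule 3 Final Obstruent Devoicing: [kowohab] → [kowohap]

[nuzunuf], [kowohap]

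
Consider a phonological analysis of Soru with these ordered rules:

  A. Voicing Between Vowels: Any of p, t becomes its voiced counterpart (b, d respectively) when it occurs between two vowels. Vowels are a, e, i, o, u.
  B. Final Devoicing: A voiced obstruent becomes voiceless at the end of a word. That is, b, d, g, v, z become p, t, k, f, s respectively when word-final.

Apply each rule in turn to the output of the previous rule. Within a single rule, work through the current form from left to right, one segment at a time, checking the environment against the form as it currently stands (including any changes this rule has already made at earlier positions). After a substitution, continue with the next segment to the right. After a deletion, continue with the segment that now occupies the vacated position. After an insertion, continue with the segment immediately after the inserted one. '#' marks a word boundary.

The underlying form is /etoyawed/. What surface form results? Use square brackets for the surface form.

A Voicing Between Vowels: [etoyawed] → [edoyawed]
B Final Devoicing: [edoyawed] → [edoyawet]

[edoyawet]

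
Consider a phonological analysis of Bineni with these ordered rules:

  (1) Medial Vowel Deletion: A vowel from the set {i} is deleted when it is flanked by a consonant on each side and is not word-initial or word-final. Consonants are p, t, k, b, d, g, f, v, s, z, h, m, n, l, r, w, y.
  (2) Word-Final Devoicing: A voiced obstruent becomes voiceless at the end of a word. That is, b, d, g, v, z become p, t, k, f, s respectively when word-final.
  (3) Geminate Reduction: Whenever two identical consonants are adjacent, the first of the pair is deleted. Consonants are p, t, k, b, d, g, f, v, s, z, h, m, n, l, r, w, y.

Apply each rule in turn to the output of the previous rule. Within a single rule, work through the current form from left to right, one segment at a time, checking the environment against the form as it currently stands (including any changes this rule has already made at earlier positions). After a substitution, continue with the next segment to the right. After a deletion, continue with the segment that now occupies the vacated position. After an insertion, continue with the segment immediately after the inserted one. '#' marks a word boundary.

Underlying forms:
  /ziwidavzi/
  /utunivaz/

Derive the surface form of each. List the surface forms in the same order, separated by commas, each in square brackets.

/ziwidavzi/:
  (1) Medial Vowel Deletion: [ziwidavzi] → [zwdavzi]
  (2) Word-Final Devoicing: no change — [zwdavzi]
  (3) Geminate Reduction: no change — [zwdavzi]
/utunivaz/:
  (1) Medial Vowel Deletion: [utunivaz] → [utunvaz]
  (2) Word-Final Devoicing: [utunvaz] → [utunvas]
  (3) Geminate Reduction: no change — [utunvas]

[zwdavzi], [utunvas]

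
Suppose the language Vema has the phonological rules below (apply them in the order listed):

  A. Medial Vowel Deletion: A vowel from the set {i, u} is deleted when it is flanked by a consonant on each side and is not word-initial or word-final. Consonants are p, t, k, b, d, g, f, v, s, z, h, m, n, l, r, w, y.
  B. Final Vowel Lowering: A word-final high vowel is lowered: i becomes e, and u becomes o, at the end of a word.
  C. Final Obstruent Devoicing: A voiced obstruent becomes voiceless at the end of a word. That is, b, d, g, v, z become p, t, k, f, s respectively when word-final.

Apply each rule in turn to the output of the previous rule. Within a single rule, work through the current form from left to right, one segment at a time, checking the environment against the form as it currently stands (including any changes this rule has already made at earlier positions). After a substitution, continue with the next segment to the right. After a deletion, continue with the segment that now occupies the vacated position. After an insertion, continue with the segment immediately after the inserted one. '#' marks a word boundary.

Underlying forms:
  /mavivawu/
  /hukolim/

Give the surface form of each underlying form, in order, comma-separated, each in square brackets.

[mavvawo], [hkolm]

/mavivawu/:
  A Medial Vowel Deletion: [mavivawu] → [mavvawu]
  B Final Vowel Lowering: [mavvawu] → [mavvawo]
  C Final Obstruent Devoicing: no change — [mavvawo]
/hukolim/:
  A Medial Vowel Deletion: [hukolim] → [hkolm]
  B Final Vowel Lowering: no change — [hkolm]
  C Final Obstruent Devoicing: no change — [hkolm]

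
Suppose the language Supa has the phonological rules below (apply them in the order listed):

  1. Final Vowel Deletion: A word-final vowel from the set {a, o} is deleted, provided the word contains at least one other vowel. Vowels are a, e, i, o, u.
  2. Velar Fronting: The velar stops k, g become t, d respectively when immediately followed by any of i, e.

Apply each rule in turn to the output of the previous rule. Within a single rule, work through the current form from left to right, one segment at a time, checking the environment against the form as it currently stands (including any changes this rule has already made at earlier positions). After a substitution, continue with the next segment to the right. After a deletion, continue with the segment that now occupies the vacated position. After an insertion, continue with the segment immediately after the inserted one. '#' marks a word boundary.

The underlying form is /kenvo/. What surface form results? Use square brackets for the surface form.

[tenv]

1 Final Vowel Deletion: [kenvo] → [kenv]
2 Velar Fronting: [kenv] → [tenv]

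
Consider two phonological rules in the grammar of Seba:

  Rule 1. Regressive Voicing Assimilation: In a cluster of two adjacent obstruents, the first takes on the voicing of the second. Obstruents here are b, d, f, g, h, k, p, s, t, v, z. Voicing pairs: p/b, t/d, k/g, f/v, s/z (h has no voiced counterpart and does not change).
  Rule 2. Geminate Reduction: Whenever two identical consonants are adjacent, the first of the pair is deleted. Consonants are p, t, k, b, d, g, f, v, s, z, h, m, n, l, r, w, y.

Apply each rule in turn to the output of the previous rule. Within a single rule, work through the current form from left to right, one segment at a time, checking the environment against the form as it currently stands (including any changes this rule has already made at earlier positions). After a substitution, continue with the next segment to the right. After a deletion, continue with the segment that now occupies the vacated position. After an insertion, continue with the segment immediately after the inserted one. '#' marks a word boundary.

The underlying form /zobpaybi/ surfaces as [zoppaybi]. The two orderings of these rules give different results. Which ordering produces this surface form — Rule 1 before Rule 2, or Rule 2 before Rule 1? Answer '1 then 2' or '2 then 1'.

Order 1 then 2:
  1 Regressive Voicing Assimilation: [zobpaybi] → [zoppaybi]
  2 Geminate Reduction: [zoppaybi] → [zopaybi]
  result: [zopaybi]
Order 2 then 1:
  2 Geminate Reduction: no change — [zobpaybi]
  1 Regressive Voicing Assimilation: [zobpaybi] → [zoppaybi]
  result: [zoppaybi]

2 then 1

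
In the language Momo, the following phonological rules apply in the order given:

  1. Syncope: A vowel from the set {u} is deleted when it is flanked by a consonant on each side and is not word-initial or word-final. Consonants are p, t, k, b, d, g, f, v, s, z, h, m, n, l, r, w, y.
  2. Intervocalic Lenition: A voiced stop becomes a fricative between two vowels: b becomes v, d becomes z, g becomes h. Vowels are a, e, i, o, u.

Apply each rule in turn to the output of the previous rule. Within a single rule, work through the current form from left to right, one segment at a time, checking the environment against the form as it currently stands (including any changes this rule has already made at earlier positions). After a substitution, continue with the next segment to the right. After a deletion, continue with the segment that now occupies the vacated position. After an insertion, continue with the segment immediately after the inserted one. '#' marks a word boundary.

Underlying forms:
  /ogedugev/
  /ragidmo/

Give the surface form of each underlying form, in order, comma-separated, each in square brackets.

[ohedgev], [rahidmo]

/ogedugev/:
  1 Syncope: [ogedugev] → [ogedgev]
  2 Intervocalic Lenition: [ogedgev] → [ohedgev]
/ragidmo/:
  1 Syncope: no change — [ragidmo]
  2 Intervocalic Lenition: [ragidmo] → [rahidmo]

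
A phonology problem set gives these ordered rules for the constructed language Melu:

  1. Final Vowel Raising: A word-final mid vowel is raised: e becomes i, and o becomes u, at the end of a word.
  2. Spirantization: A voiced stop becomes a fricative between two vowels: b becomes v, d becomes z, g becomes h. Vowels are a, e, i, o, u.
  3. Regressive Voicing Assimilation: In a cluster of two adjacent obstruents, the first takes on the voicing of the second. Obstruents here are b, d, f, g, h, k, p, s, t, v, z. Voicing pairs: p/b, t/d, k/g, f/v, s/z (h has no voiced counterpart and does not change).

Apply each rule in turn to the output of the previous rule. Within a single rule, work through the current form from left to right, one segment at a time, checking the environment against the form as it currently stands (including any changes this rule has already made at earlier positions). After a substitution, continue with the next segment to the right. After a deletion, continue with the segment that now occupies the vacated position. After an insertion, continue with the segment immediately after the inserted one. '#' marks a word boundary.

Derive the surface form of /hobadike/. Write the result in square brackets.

1 Final Vowel Raising: [hobadike] → [hobadiki]
2 Spirantization: [hobadiki] → [hovaziki]
3 Regressive Voicing Assimilation: no change — [hovaziki]

[hovaziki]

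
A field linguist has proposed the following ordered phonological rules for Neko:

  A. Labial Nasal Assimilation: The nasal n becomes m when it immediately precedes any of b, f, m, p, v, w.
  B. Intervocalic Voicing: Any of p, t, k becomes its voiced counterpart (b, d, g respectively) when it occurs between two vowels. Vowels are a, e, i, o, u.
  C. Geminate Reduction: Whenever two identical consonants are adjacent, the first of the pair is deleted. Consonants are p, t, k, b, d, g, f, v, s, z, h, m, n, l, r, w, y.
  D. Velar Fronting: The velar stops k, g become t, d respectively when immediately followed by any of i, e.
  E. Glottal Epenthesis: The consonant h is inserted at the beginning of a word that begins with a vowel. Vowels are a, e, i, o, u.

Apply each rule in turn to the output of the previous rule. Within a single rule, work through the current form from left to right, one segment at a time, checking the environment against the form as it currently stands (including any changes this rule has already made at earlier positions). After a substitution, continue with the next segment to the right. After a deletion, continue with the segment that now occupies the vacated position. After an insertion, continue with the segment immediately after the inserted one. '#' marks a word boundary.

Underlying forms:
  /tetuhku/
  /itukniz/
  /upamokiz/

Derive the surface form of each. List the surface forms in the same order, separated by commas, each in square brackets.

[teduhku], [hidukniz], [hubamodiz]

/tetuhku/:
  A Labial Nasal Assimilation: no change — [tetuhku]
  B Intervocalic Voicing: [tetuhku] → [teduhku]
  C Geminate Reduction: no change — [teduhku]
  D Velar Fronting: no change — [teduhku]
  E Glottal Epenthesis: no change — [teduhku]
/itukniz/:
  A Labial Nasal Assimilation: no change — [itukniz]
  B Intervocalic Voicing: [itukniz] → [idukniz]
  C Geminate Reduction: no change — [idukniz]
  D Velar Fronting: no change — [idukniz]
  E Glottal Epenthesis: [idukniz] → [hidukniz]
/upamokiz/:
  A Labial Nasal Assimilation: no change — [upamokiz]
  B Intervocalic Voicing: [upamokiz] → [ubamogiz]
  C Geminate Reduction: no change — [ubamogiz]
  D Velar Fronting: [ubamogiz] → [ubamodiz]
  E Glottal Epenthesis: [ubamodiz] → [hubamodiz]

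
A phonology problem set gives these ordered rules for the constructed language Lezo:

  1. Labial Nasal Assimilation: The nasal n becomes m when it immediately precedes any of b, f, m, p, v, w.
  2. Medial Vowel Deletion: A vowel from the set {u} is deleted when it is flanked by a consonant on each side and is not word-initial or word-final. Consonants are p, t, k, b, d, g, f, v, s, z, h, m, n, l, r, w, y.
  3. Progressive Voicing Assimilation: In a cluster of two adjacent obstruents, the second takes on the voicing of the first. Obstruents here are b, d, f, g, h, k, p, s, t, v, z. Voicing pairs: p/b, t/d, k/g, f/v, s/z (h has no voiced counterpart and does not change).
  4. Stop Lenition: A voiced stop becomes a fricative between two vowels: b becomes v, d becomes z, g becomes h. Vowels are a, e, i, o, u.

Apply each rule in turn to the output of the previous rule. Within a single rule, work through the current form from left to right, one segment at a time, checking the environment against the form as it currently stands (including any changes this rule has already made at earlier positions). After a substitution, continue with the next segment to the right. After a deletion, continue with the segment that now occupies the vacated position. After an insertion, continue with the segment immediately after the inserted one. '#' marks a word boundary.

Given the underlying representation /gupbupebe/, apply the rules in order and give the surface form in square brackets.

1 Labial Nasal Assimilation: no change — [gupbupebe]
2 Medial Vowel Deletion: [gupbupebe] → [gpbpebe]
3 Progressive Voicing Assimilation: [gpbpebe] → [gbbbebe]
4 Stop Lenition: [gbbbebe] → [gbbbeve]

[gbbbeve]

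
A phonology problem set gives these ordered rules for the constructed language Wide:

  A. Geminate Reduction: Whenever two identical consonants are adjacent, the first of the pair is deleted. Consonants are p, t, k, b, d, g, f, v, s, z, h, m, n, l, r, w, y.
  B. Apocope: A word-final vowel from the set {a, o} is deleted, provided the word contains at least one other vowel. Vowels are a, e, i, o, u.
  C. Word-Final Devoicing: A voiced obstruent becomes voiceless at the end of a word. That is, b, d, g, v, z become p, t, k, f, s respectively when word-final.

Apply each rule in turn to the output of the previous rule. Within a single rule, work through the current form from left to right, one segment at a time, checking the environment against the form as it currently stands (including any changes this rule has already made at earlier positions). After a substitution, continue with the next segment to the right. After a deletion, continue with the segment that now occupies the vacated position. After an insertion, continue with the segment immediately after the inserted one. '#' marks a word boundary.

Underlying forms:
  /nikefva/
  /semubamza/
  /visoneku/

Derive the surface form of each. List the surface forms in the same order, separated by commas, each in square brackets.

[nikeff], [semubams], [visoneku]

/nikefva/:
  A Geminate Reduction: no change — [nikefva]
  B Apocope: [nikefva] → [nikefv]
  C Word-Final Devoicing: [nikefv] → [nikeff]
/semubamza/:
  A Geminate Reduction: no change — [semubamza]
  B Apocope: [semubamza] → [semubamz]
  C Word-Final Devoicing: [semubamz] → [semubams]
/visoneku/:
  A Geminate Reduction: no change — [visoneku]
  B Apocope: no change — [visoneku]
  C Word-Final Devoicing: no change — [visoneku]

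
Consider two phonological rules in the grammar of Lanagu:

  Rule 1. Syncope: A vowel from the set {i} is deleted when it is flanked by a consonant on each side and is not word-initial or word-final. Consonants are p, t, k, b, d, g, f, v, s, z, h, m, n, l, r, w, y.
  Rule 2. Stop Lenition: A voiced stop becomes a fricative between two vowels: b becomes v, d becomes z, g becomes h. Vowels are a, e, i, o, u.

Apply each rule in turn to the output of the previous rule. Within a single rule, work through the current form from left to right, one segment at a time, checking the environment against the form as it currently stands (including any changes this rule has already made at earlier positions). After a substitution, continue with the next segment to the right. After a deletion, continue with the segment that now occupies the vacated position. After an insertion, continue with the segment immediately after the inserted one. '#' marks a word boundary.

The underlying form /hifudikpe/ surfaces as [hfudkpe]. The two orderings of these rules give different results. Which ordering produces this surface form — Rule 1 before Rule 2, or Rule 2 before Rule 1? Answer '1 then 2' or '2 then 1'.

1 then 2

Order 1 then 2:
  1 Syncope: [hifudikpe] → [hfudkpe]
  2 Stop Lenition: no change — [hfudkpe]
  result: [hfudkpe]
Order 2 then 1:
  2 Stop Lenition: [hifudikpe] → [hifuzikpe]
  1 Syncope: [hifuzikpe] → [hfuzkpe]
  result: [hfuzkpe]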